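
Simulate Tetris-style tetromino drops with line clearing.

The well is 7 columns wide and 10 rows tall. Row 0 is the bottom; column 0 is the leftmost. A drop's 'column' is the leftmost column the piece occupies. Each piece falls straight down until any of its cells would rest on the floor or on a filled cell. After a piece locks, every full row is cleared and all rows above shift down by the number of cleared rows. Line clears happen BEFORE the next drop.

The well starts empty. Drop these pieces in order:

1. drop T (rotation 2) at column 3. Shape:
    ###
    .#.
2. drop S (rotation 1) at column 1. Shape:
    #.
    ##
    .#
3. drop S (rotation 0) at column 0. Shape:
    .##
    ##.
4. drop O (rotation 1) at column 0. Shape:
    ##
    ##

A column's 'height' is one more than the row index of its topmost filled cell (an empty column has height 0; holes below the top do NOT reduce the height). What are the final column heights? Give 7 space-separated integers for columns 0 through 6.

Drop 1: T rot2 at col 3 lands with bottom-row=0; cleared 0 line(s) (total 0); column heights now [0 0 0 2 2 2 0], max=2
Drop 2: S rot1 at col 1 lands with bottom-row=0; cleared 0 line(s) (total 0); column heights now [0 3 2 2 2 2 0], max=3
Drop 3: S rot0 at col 0 lands with bottom-row=3; cleared 0 line(s) (total 0); column heights now [4 5 5 2 2 2 0], max=5
Drop 4: O rot1 at col 0 lands with bottom-row=5; cleared 0 line(s) (total 0); column heights now [7 7 5 2 2 2 0], max=7

Answer: 7 7 5 2 2 2 0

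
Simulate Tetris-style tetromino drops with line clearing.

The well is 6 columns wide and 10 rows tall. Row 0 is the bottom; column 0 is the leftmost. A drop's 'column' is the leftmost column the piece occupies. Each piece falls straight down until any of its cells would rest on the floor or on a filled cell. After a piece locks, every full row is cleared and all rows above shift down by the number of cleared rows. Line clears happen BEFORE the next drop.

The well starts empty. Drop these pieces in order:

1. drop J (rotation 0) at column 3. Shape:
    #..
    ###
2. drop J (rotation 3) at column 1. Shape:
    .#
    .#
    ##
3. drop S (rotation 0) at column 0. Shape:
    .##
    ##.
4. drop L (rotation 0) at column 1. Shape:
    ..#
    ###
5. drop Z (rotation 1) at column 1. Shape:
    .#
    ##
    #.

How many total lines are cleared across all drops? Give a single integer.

Answer: 0

Derivation:
Drop 1: J rot0 at col 3 lands with bottom-row=0; cleared 0 line(s) (total 0); column heights now [0 0 0 2 1 1], max=2
Drop 2: J rot3 at col 1 lands with bottom-row=0; cleared 0 line(s) (total 0); column heights now [0 1 3 2 1 1], max=3
Drop 3: S rot0 at col 0 lands with bottom-row=2; cleared 0 line(s) (total 0); column heights now [3 4 4 2 1 1], max=4
Drop 4: L rot0 at col 1 lands with bottom-row=4; cleared 0 line(s) (total 0); column heights now [3 5 5 6 1 1], max=6
Drop 5: Z rot1 at col 1 lands with bottom-row=5; cleared 0 line(s) (total 0); column heights now [3 7 8 6 1 1], max=8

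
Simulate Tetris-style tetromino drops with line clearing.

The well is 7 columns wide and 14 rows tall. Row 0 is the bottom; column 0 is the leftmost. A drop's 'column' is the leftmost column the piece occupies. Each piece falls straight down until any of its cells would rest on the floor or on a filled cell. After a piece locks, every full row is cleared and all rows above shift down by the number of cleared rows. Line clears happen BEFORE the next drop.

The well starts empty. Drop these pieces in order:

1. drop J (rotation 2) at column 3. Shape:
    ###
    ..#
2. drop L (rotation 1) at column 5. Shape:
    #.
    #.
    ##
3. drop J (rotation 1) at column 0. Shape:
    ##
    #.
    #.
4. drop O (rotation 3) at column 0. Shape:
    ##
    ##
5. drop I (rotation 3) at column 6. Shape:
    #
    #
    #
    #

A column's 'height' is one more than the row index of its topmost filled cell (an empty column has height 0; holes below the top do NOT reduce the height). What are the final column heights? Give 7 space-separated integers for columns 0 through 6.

Answer: 5 5 0 2 2 5 7

Derivation:
Drop 1: J rot2 at col 3 lands with bottom-row=0; cleared 0 line(s) (total 0); column heights now [0 0 0 2 2 2 0], max=2
Drop 2: L rot1 at col 5 lands with bottom-row=2; cleared 0 line(s) (total 0); column heights now [0 0 0 2 2 5 3], max=5
Drop 3: J rot1 at col 0 lands with bottom-row=0; cleared 0 line(s) (total 0); column heights now [3 3 0 2 2 5 3], max=5
Drop 4: O rot3 at col 0 lands with bottom-row=3; cleared 0 line(s) (total 0); column heights now [5 5 0 2 2 5 3], max=5
Drop 5: I rot3 at col 6 lands with bottom-row=3; cleared 0 line(s) (total 0); column heights now [5 5 0 2 2 5 7], max=7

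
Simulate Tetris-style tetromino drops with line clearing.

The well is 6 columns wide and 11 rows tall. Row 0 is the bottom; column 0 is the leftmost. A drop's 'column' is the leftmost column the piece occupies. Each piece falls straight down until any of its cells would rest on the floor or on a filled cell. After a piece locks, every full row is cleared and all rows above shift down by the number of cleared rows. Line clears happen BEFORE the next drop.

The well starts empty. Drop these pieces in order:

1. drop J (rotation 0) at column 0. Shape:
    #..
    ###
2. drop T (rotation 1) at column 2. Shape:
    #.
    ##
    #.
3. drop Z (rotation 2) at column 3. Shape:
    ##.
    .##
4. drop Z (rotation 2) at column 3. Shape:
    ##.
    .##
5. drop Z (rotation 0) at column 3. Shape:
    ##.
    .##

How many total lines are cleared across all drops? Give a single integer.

Drop 1: J rot0 at col 0 lands with bottom-row=0; cleared 0 line(s) (total 0); column heights now [2 1 1 0 0 0], max=2
Drop 2: T rot1 at col 2 lands with bottom-row=1; cleared 0 line(s) (total 0); column heights now [2 1 4 3 0 0], max=4
Drop 3: Z rot2 at col 3 lands with bottom-row=2; cleared 0 line(s) (total 0); column heights now [2 1 4 4 4 3], max=4
Drop 4: Z rot2 at col 3 lands with bottom-row=4; cleared 0 line(s) (total 0); column heights now [2 1 4 6 6 5], max=6
Drop 5: Z rot0 at col 3 lands with bottom-row=6; cleared 0 line(s) (total 0); column heights now [2 1 4 8 8 7], max=8

Answer: 0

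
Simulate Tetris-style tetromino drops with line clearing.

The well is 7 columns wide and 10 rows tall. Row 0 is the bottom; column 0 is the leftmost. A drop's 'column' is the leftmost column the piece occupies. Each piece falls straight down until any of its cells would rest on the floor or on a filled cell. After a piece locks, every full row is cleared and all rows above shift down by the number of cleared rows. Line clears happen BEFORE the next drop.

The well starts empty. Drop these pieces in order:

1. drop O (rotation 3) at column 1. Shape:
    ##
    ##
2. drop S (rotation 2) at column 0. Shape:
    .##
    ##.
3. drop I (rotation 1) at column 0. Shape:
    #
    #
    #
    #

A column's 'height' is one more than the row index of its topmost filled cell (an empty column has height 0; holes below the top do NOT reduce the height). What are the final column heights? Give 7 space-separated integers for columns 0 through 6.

Answer: 7 4 4 0 0 0 0

Derivation:
Drop 1: O rot3 at col 1 lands with bottom-row=0; cleared 0 line(s) (total 0); column heights now [0 2 2 0 0 0 0], max=2
Drop 2: S rot2 at col 0 lands with bottom-row=2; cleared 0 line(s) (total 0); column heights now [3 4 4 0 0 0 0], max=4
Drop 3: I rot1 at col 0 lands with bottom-row=3; cleared 0 line(s) (total 0); column heights now [7 4 4 0 0 0 0], max=7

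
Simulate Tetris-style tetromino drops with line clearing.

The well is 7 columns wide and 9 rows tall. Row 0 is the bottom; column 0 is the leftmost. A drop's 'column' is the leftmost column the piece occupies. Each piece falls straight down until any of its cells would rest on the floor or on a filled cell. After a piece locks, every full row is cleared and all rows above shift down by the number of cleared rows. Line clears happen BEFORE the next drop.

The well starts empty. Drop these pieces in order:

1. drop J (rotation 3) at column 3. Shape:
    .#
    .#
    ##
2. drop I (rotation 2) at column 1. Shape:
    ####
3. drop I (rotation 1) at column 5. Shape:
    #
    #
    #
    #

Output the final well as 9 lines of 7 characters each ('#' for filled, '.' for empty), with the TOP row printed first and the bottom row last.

Drop 1: J rot3 at col 3 lands with bottom-row=0; cleared 0 line(s) (total 0); column heights now [0 0 0 1 3 0 0], max=3
Drop 2: I rot2 at col 1 lands with bottom-row=3; cleared 0 line(s) (total 0); column heights now [0 4 4 4 4 0 0], max=4
Drop 3: I rot1 at col 5 lands with bottom-row=0; cleared 0 line(s) (total 0); column heights now [0 4 4 4 4 4 0], max=4

Answer: .......
.......
.......
.......
.......
.#####.
....##.
....##.
...###.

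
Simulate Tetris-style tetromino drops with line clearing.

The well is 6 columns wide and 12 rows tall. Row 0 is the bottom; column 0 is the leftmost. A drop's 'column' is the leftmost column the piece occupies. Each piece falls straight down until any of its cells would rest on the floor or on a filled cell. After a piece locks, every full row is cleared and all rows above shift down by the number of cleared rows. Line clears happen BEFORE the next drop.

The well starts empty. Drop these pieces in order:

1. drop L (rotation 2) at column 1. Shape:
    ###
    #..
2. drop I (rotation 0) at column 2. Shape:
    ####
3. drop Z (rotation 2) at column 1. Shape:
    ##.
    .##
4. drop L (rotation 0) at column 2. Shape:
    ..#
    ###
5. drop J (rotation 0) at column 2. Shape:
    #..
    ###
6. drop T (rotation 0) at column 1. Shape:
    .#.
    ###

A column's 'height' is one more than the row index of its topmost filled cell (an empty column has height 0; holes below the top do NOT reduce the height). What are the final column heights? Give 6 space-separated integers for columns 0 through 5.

Answer: 0 10 11 10 8 3

Derivation:
Drop 1: L rot2 at col 1 lands with bottom-row=0; cleared 0 line(s) (total 0); column heights now [0 2 2 2 0 0], max=2
Drop 2: I rot0 at col 2 lands with bottom-row=2; cleared 0 line(s) (total 0); column heights now [0 2 3 3 3 3], max=3
Drop 3: Z rot2 at col 1 lands with bottom-row=3; cleared 0 line(s) (total 0); column heights now [0 5 5 4 3 3], max=5
Drop 4: L rot0 at col 2 lands with bottom-row=5; cleared 0 line(s) (total 0); column heights now [0 5 6 6 7 3], max=7
Drop 5: J rot0 at col 2 lands with bottom-row=7; cleared 0 line(s) (total 0); column heights now [0 5 9 8 8 3], max=9
Drop 6: T rot0 at col 1 lands with bottom-row=9; cleared 0 line(s) (total 0); column heights now [0 10 11 10 8 3], max=11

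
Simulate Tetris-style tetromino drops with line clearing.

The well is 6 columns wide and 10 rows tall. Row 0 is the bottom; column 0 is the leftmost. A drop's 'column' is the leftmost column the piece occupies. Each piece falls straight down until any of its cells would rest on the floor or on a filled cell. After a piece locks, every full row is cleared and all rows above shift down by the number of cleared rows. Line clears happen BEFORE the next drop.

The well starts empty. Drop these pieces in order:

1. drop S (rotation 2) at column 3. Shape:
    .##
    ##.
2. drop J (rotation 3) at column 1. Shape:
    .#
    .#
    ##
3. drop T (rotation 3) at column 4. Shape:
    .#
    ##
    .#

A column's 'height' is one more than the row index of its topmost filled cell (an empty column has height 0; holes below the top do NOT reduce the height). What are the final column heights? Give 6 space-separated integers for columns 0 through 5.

Drop 1: S rot2 at col 3 lands with bottom-row=0; cleared 0 line(s) (total 0); column heights now [0 0 0 1 2 2], max=2
Drop 2: J rot3 at col 1 lands with bottom-row=0; cleared 0 line(s) (total 0); column heights now [0 1 3 1 2 2], max=3
Drop 3: T rot3 at col 4 lands with bottom-row=2; cleared 0 line(s) (total 0); column heights now [0 1 3 1 4 5], max=5

Answer: 0 1 3 1 4 5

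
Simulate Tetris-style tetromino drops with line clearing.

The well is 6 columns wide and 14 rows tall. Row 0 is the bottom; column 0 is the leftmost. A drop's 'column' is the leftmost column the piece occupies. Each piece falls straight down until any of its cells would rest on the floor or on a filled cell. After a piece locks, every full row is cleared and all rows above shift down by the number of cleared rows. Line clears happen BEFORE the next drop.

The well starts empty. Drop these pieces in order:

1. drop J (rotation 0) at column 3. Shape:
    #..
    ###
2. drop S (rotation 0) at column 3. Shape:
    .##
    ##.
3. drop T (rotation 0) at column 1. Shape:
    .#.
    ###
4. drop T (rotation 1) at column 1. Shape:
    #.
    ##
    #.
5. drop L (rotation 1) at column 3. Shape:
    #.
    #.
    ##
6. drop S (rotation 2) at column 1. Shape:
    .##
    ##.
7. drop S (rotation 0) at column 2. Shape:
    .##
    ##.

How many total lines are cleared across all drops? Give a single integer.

Answer: 0

Derivation:
Drop 1: J rot0 at col 3 lands with bottom-row=0; cleared 0 line(s) (total 0); column heights now [0 0 0 2 1 1], max=2
Drop 2: S rot0 at col 3 lands with bottom-row=2; cleared 0 line(s) (total 0); column heights now [0 0 0 3 4 4], max=4
Drop 3: T rot0 at col 1 lands with bottom-row=3; cleared 0 line(s) (total 0); column heights now [0 4 5 4 4 4], max=5
Drop 4: T rot1 at col 1 lands with bottom-row=4; cleared 0 line(s) (total 0); column heights now [0 7 6 4 4 4], max=7
Drop 5: L rot1 at col 3 lands with bottom-row=4; cleared 0 line(s) (total 0); column heights now [0 7 6 7 5 4], max=7
Drop 6: S rot2 at col 1 lands with bottom-row=7; cleared 0 line(s) (total 0); column heights now [0 8 9 9 5 4], max=9
Drop 7: S rot0 at col 2 lands with bottom-row=9; cleared 0 line(s) (total 0); column heights now [0 8 10 11 11 4], max=11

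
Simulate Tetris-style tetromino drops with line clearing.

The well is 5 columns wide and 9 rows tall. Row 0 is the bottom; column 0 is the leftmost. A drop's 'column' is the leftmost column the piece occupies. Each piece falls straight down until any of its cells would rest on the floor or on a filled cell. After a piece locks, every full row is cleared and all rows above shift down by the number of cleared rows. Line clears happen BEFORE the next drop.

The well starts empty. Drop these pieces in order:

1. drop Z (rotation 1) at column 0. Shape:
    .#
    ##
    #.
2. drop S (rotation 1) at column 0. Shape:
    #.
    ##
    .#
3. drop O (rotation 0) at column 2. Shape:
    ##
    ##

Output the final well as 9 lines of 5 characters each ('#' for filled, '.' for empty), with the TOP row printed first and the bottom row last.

Drop 1: Z rot1 at col 0 lands with bottom-row=0; cleared 0 line(s) (total 0); column heights now [2 3 0 0 0], max=3
Drop 2: S rot1 at col 0 lands with bottom-row=3; cleared 0 line(s) (total 0); column heights now [6 5 0 0 0], max=6
Drop 3: O rot0 at col 2 lands with bottom-row=0; cleared 0 line(s) (total 0); column heights now [6 5 2 2 0], max=6

Answer: .....
.....
.....
#....
##...
.#...
.#...
####.
#.##.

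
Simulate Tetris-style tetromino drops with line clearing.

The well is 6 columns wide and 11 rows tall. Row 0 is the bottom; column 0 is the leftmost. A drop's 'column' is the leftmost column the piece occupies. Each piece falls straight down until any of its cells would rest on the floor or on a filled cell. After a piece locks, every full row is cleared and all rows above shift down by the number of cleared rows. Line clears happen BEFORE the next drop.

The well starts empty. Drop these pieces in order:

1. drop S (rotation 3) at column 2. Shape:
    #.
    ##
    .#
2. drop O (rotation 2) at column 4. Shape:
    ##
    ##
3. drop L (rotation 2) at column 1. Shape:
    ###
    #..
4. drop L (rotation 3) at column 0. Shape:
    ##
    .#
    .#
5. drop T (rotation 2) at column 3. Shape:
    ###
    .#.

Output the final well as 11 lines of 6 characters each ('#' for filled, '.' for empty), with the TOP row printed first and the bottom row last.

Drop 1: S rot3 at col 2 lands with bottom-row=0; cleared 0 line(s) (total 0); column heights now [0 0 3 2 0 0], max=3
Drop 2: O rot2 at col 4 lands with bottom-row=0; cleared 0 line(s) (total 0); column heights now [0 0 3 2 2 2], max=3
Drop 3: L rot2 at col 1 lands with bottom-row=2; cleared 0 line(s) (total 0); column heights now [0 4 4 4 2 2], max=4
Drop 4: L rot3 at col 0 lands with bottom-row=4; cleared 0 line(s) (total 0); column heights now [7 7 4 4 2 2], max=7
Drop 5: T rot2 at col 3 lands with bottom-row=3; cleared 0 line(s) (total 0); column heights now [7 7 4 5 5 5], max=7

Answer: ......
......
......
......
##....
.#....
.#.###
.####.
.##...
..####
...###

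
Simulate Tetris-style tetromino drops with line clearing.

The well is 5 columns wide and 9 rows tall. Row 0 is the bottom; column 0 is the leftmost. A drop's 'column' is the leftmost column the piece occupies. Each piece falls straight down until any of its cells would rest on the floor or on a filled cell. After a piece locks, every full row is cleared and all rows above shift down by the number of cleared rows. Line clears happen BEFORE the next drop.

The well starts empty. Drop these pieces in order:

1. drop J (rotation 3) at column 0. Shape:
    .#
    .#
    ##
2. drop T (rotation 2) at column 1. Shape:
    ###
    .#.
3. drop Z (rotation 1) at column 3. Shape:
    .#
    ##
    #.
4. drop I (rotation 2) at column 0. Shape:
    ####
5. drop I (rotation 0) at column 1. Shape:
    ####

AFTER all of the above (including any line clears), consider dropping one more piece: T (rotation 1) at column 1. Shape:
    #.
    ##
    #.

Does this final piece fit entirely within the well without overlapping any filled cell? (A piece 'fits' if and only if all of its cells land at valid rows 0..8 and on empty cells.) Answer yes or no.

Drop 1: J rot3 at col 0 lands with bottom-row=0; cleared 0 line(s) (total 0); column heights now [1 3 0 0 0], max=3
Drop 2: T rot2 at col 1 lands with bottom-row=2; cleared 0 line(s) (total 0); column heights now [1 4 4 4 0], max=4
Drop 3: Z rot1 at col 3 lands with bottom-row=4; cleared 0 line(s) (total 0); column heights now [1 4 4 6 7], max=7
Drop 4: I rot2 at col 0 lands with bottom-row=6; cleared 1 line(s) (total 1); column heights now [1 4 4 6 6], max=6
Drop 5: I rot0 at col 1 lands with bottom-row=6; cleared 0 line(s) (total 1); column heights now [1 7 7 7 7], max=7
Test piece T rot1 at col 1 (width 2): heights before test = [1 7 7 7 7]; fits = False

Answer: no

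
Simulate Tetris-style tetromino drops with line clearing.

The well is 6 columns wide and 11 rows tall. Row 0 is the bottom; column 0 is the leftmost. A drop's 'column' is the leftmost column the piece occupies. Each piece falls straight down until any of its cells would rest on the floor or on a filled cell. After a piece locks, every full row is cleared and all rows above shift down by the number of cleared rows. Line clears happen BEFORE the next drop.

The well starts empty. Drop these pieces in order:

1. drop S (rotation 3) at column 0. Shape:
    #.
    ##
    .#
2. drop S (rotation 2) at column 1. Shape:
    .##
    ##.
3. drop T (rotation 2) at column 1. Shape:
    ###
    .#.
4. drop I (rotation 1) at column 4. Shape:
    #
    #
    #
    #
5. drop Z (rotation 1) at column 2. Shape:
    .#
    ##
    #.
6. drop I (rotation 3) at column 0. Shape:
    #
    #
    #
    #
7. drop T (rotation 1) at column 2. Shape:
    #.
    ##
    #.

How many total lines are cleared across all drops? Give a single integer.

Drop 1: S rot3 at col 0 lands with bottom-row=0; cleared 0 line(s) (total 0); column heights now [3 2 0 0 0 0], max=3
Drop 2: S rot2 at col 1 lands with bottom-row=2; cleared 0 line(s) (total 0); column heights now [3 3 4 4 0 0], max=4
Drop 3: T rot2 at col 1 lands with bottom-row=4; cleared 0 line(s) (total 0); column heights now [3 6 6 6 0 0], max=6
Drop 4: I rot1 at col 4 lands with bottom-row=0; cleared 0 line(s) (total 0); column heights now [3 6 6 6 4 0], max=6
Drop 5: Z rot1 at col 2 lands with bottom-row=6; cleared 0 line(s) (total 0); column heights now [3 6 8 9 4 0], max=9
Drop 6: I rot3 at col 0 lands with bottom-row=3; cleared 0 line(s) (total 0); column heights now [7 6 8 9 4 0], max=9
Drop 7: T rot1 at col 2 lands with bottom-row=8; cleared 0 line(s) (total 0); column heights now [7 6 11 10 4 0], max=11

Answer: 0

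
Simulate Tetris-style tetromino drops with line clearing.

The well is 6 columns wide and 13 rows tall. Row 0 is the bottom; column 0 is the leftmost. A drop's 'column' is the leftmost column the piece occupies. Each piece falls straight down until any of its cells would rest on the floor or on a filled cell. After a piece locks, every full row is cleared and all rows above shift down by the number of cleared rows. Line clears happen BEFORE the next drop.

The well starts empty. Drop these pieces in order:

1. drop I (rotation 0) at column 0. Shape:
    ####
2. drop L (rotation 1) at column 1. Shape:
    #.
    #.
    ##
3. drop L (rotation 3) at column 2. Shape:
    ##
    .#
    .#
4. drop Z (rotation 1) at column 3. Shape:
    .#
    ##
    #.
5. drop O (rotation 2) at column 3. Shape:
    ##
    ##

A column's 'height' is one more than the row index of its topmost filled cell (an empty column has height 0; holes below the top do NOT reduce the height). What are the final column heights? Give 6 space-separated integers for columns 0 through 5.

Drop 1: I rot0 at col 0 lands with bottom-row=0; cleared 0 line(s) (total 0); column heights now [1 1 1 1 0 0], max=1
Drop 2: L rot1 at col 1 lands with bottom-row=1; cleared 0 line(s) (total 0); column heights now [1 4 2 1 0 0], max=4
Drop 3: L rot3 at col 2 lands with bottom-row=1; cleared 0 line(s) (total 0); column heights now [1 4 4 4 0 0], max=4
Drop 4: Z rot1 at col 3 lands with bottom-row=4; cleared 0 line(s) (total 0); column heights now [1 4 4 6 7 0], max=7
Drop 5: O rot2 at col 3 lands with bottom-row=7; cleared 0 line(s) (total 0); column heights now [1 4 4 9 9 0], max=9

Answer: 1 4 4 9 9 0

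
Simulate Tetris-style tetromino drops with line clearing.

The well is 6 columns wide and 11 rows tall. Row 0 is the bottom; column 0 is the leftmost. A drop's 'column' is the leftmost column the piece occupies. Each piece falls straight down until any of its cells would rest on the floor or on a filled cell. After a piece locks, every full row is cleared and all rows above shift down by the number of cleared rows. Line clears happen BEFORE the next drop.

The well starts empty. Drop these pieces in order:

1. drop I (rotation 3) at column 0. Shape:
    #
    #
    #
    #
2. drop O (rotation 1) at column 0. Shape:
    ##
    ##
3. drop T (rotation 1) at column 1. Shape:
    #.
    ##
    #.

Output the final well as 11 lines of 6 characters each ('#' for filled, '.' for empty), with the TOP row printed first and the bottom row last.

Answer: ......
......
.#....
.##...
.#....
##....
##....
#.....
#.....
#.....
#.....

Derivation:
Drop 1: I rot3 at col 0 lands with bottom-row=0; cleared 0 line(s) (total 0); column heights now [4 0 0 0 0 0], max=4
Drop 2: O rot1 at col 0 lands with bottom-row=4; cleared 0 line(s) (total 0); column heights now [6 6 0 0 0 0], max=6
Drop 3: T rot1 at col 1 lands with bottom-row=6; cleared 0 line(s) (total 0); column heights now [6 9 8 0 0 0], max=9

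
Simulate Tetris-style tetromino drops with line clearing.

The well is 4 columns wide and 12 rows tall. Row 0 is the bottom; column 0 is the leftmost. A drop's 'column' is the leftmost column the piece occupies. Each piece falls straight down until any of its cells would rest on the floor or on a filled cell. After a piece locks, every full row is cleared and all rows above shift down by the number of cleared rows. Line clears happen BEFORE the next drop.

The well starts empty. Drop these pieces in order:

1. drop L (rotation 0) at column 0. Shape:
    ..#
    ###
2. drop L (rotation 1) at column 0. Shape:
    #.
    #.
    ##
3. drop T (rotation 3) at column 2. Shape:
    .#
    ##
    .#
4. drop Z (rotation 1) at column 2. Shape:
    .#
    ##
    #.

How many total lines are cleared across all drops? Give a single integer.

Drop 1: L rot0 at col 0 lands with bottom-row=0; cleared 0 line(s) (total 0); column heights now [1 1 2 0], max=2
Drop 2: L rot1 at col 0 lands with bottom-row=1; cleared 0 line(s) (total 0); column heights now [4 2 2 0], max=4
Drop 3: T rot3 at col 2 lands with bottom-row=1; cleared 1 line(s) (total 1); column heights now [3 1 2 3], max=3
Drop 4: Z rot1 at col 2 lands with bottom-row=2; cleared 0 line(s) (total 1); column heights now [3 1 4 5], max=5

Answer: 1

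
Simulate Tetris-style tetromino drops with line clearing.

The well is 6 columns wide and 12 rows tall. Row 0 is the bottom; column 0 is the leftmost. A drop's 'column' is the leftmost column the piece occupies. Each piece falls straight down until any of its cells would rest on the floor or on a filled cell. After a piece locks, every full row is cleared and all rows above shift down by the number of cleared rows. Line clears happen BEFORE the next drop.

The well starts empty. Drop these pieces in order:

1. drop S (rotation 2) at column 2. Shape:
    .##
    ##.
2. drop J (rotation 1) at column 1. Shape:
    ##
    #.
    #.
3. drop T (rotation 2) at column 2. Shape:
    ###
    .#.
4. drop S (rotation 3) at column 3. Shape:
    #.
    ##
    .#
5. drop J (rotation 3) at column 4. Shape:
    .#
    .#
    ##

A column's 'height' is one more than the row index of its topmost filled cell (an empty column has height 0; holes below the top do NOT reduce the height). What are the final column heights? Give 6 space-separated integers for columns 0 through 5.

Drop 1: S rot2 at col 2 lands with bottom-row=0; cleared 0 line(s) (total 0); column heights now [0 0 1 2 2 0], max=2
Drop 2: J rot1 at col 1 lands with bottom-row=0; cleared 0 line(s) (total 0); column heights now [0 3 3 2 2 0], max=3
Drop 3: T rot2 at col 2 lands with bottom-row=2; cleared 0 line(s) (total 0); column heights now [0 3 4 4 4 0], max=4
Drop 4: S rot3 at col 3 lands with bottom-row=4; cleared 0 line(s) (total 0); column heights now [0 3 4 7 6 0], max=7
Drop 5: J rot3 at col 4 lands with bottom-row=6; cleared 0 line(s) (total 0); column heights now [0 3 4 7 7 9], max=9

Answer: 0 3 4 7 7 9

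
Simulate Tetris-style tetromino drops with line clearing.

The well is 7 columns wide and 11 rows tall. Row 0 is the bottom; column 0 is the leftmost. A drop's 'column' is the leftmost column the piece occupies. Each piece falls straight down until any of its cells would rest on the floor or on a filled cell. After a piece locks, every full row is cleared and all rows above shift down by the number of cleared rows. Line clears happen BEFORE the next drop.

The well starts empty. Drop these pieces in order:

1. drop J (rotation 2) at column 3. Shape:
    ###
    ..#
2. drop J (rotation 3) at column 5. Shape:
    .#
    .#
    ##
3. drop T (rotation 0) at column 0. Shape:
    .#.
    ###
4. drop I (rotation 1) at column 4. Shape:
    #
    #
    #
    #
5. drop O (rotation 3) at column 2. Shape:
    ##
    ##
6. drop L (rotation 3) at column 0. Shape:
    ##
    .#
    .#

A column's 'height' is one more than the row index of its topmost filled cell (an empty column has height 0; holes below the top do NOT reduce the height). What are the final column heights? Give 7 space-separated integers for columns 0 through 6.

Answer: 5 5 4 4 6 3 5

Derivation:
Drop 1: J rot2 at col 3 lands with bottom-row=0; cleared 0 line(s) (total 0); column heights now [0 0 0 2 2 2 0], max=2
Drop 2: J rot3 at col 5 lands with bottom-row=2; cleared 0 line(s) (total 0); column heights now [0 0 0 2 2 3 5], max=5
Drop 3: T rot0 at col 0 lands with bottom-row=0; cleared 0 line(s) (total 0); column heights now [1 2 1 2 2 3 5], max=5
Drop 4: I rot1 at col 4 lands with bottom-row=2; cleared 0 line(s) (total 0); column heights now [1 2 1 2 6 3 5], max=6
Drop 5: O rot3 at col 2 lands with bottom-row=2; cleared 0 line(s) (total 0); column heights now [1 2 4 4 6 3 5], max=6
Drop 6: L rot3 at col 0 lands with bottom-row=2; cleared 0 line(s) (total 0); column heights now [5 5 4 4 6 3 5], max=6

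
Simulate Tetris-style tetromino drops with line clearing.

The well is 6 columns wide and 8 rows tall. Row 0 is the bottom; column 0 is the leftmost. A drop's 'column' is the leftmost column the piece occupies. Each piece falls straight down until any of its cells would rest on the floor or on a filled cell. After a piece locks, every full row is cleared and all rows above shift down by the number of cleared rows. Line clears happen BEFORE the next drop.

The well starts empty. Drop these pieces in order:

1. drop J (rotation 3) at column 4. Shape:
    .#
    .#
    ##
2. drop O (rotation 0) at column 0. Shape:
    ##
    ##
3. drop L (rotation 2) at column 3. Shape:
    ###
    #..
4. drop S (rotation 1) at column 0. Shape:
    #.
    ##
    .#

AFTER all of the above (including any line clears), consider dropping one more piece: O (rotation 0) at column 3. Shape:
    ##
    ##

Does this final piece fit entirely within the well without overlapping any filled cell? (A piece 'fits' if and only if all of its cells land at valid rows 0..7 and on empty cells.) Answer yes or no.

Drop 1: J rot3 at col 4 lands with bottom-row=0; cleared 0 line(s) (total 0); column heights now [0 0 0 0 1 3], max=3
Drop 2: O rot0 at col 0 lands with bottom-row=0; cleared 0 line(s) (total 0); column heights now [2 2 0 0 1 3], max=3
Drop 3: L rot2 at col 3 lands with bottom-row=2; cleared 0 line(s) (total 0); column heights now [2 2 0 4 4 4], max=4
Drop 4: S rot1 at col 0 lands with bottom-row=2; cleared 0 line(s) (total 0); column heights now [5 4 0 4 4 4], max=5
Test piece O rot0 at col 3 (width 2): heights before test = [5 4 0 4 4 4]; fits = True

Answer: yes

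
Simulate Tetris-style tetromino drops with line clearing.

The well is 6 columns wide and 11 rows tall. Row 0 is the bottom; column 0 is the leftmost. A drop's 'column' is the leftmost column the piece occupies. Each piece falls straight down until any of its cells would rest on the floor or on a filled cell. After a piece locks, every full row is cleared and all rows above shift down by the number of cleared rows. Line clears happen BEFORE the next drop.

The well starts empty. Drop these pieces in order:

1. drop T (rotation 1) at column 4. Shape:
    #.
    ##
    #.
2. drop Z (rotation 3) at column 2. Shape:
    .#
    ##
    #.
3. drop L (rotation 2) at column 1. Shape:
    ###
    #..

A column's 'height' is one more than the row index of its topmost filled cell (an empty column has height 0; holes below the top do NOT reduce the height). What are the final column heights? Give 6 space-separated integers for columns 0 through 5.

Drop 1: T rot1 at col 4 lands with bottom-row=0; cleared 0 line(s) (total 0); column heights now [0 0 0 0 3 2], max=3
Drop 2: Z rot3 at col 2 lands with bottom-row=0; cleared 0 line(s) (total 0); column heights now [0 0 2 3 3 2], max=3
Drop 3: L rot2 at col 1 lands with bottom-row=2; cleared 0 line(s) (total 0); column heights now [0 4 4 4 3 2], max=4

Answer: 0 4 4 4 3 2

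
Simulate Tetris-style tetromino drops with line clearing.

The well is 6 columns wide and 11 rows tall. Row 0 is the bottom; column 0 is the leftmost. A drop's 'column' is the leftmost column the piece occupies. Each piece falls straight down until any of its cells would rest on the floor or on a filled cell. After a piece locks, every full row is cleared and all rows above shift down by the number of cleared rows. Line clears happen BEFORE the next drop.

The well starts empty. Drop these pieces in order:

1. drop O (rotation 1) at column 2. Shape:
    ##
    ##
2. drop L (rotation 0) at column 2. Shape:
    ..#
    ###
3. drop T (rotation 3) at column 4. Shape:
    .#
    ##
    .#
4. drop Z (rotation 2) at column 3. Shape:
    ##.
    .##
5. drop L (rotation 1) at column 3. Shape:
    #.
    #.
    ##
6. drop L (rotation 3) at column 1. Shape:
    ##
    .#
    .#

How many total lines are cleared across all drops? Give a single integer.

Drop 1: O rot1 at col 2 lands with bottom-row=0; cleared 0 line(s) (total 0); column heights now [0 0 2 2 0 0], max=2
Drop 2: L rot0 at col 2 lands with bottom-row=2; cleared 0 line(s) (total 0); column heights now [0 0 3 3 4 0], max=4
Drop 3: T rot3 at col 4 lands with bottom-row=3; cleared 0 line(s) (total 0); column heights now [0 0 3 3 5 6], max=6
Drop 4: Z rot2 at col 3 lands with bottom-row=6; cleared 0 line(s) (total 0); column heights now [0 0 3 8 8 7], max=8
Drop 5: L rot1 at col 3 lands with bottom-row=8; cleared 0 line(s) (total 0); column heights now [0 0 3 11 9 7], max=11
Drop 6: L rot3 at col 1 lands with bottom-row=3; cleared 0 line(s) (total 0); column heights now [0 6 6 11 9 7], max=11

Answer: 0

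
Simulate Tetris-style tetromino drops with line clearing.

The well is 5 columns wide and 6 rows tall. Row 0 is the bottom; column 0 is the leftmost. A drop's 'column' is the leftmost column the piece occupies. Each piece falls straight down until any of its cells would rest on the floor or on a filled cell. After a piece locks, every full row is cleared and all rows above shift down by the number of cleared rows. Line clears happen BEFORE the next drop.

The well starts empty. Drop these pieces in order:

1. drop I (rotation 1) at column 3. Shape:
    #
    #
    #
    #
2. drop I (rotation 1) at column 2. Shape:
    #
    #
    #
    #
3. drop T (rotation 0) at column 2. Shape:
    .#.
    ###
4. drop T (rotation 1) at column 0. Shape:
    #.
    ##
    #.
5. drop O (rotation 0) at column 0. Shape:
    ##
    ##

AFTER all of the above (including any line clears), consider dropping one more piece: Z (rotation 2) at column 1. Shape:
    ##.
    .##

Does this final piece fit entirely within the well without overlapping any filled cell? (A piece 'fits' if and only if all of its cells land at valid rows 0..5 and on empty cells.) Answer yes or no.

Answer: no

Derivation:
Drop 1: I rot1 at col 3 lands with bottom-row=0; cleared 0 line(s) (total 0); column heights now [0 0 0 4 0], max=4
Drop 2: I rot1 at col 2 lands with bottom-row=0; cleared 0 line(s) (total 0); column heights now [0 0 4 4 0], max=4
Drop 3: T rot0 at col 2 lands with bottom-row=4; cleared 0 line(s) (total 0); column heights now [0 0 5 6 5], max=6
Drop 4: T rot1 at col 0 lands with bottom-row=0; cleared 0 line(s) (total 0); column heights now [3 2 5 6 5], max=6
Drop 5: O rot0 at col 0 lands with bottom-row=3; cleared 1 line(s) (total 1); column heights now [4 4 4 5 0], max=5
Test piece Z rot2 at col 1 (width 3): heights before test = [4 4 4 5 0]; fits = False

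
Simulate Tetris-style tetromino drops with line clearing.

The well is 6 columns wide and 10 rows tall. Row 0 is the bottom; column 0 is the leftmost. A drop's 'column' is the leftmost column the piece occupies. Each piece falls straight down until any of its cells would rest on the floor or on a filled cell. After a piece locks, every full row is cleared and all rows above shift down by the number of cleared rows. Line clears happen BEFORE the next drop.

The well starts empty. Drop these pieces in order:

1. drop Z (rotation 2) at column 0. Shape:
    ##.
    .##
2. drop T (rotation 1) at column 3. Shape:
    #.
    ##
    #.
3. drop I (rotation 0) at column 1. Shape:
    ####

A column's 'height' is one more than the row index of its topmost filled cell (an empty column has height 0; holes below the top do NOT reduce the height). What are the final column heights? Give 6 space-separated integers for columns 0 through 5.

Answer: 2 4 4 4 4 0

Derivation:
Drop 1: Z rot2 at col 0 lands with bottom-row=0; cleared 0 line(s) (total 0); column heights now [2 2 1 0 0 0], max=2
Drop 2: T rot1 at col 3 lands with bottom-row=0; cleared 0 line(s) (total 0); column heights now [2 2 1 3 2 0], max=3
Drop 3: I rot0 at col 1 lands with bottom-row=3; cleared 0 line(s) (total 0); column heights now [2 4 4 4 4 0], max=4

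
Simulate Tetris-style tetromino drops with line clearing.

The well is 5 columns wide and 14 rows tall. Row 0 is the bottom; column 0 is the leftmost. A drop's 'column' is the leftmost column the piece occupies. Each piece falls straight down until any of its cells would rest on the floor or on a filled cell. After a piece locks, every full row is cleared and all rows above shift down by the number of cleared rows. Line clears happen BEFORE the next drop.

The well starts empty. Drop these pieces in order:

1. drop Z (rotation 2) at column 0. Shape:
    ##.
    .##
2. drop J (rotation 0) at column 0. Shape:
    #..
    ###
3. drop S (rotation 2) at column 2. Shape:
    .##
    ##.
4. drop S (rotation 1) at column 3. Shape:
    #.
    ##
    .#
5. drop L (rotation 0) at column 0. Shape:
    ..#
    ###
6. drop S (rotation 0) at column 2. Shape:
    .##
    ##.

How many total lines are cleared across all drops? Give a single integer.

Drop 1: Z rot2 at col 0 lands with bottom-row=0; cleared 0 line(s) (total 0); column heights now [2 2 1 0 0], max=2
Drop 2: J rot0 at col 0 lands with bottom-row=2; cleared 0 line(s) (total 0); column heights now [4 3 3 0 0], max=4
Drop 3: S rot2 at col 2 lands with bottom-row=3; cleared 0 line(s) (total 0); column heights now [4 3 4 5 5], max=5
Drop 4: S rot1 at col 3 lands with bottom-row=5; cleared 0 line(s) (total 0); column heights now [4 3 4 8 7], max=8
Drop 5: L rot0 at col 0 lands with bottom-row=4; cleared 1 line(s) (total 1); column heights now [4 3 5 7 6], max=7
Drop 6: S rot0 at col 2 lands with bottom-row=7; cleared 0 line(s) (total 1); column heights now [4 3 8 9 9], max=9

Answer: 1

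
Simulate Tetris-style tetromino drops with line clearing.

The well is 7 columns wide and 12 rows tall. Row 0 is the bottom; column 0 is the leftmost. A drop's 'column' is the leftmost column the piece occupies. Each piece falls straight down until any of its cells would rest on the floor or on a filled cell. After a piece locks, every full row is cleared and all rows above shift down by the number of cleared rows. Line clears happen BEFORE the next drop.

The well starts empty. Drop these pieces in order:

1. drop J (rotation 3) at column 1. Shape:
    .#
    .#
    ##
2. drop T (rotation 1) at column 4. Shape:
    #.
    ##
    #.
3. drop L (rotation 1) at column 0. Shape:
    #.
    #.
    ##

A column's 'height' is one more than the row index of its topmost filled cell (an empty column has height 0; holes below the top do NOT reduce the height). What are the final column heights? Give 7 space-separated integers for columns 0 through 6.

Drop 1: J rot3 at col 1 lands with bottom-row=0; cleared 0 line(s) (total 0); column heights now [0 1 3 0 0 0 0], max=3
Drop 2: T rot1 at col 4 lands with bottom-row=0; cleared 0 line(s) (total 0); column heights now [0 1 3 0 3 2 0], max=3
Drop 3: L rot1 at col 0 lands with bottom-row=1; cleared 0 line(s) (total 0); column heights now [4 2 3 0 3 2 0], max=4

Answer: 4 2 3 0 3 2 0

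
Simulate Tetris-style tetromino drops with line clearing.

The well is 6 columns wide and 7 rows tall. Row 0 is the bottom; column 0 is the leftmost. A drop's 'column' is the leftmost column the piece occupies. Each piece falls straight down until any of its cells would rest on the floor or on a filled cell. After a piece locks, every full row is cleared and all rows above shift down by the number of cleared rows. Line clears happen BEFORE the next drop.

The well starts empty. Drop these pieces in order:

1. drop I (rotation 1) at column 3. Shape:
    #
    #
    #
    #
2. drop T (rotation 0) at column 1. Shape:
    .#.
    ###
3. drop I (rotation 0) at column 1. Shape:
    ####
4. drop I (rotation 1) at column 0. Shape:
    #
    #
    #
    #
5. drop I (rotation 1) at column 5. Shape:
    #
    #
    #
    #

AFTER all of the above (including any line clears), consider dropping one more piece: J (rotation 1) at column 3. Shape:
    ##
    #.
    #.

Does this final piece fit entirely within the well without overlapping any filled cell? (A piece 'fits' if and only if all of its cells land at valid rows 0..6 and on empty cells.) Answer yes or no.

Answer: no

Derivation:
Drop 1: I rot1 at col 3 lands with bottom-row=0; cleared 0 line(s) (total 0); column heights now [0 0 0 4 0 0], max=4
Drop 2: T rot0 at col 1 lands with bottom-row=4; cleared 0 line(s) (total 0); column heights now [0 5 6 5 0 0], max=6
Drop 3: I rot0 at col 1 lands with bottom-row=6; cleared 0 line(s) (total 0); column heights now [0 7 7 7 7 0], max=7
Drop 4: I rot1 at col 0 lands with bottom-row=0; cleared 0 line(s) (total 0); column heights now [4 7 7 7 7 0], max=7
Drop 5: I rot1 at col 5 lands with bottom-row=0; cleared 0 line(s) (total 0); column heights now [4 7 7 7 7 4], max=7
Test piece J rot1 at col 3 (width 2): heights before test = [4 7 7 7 7 4]; fits = False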